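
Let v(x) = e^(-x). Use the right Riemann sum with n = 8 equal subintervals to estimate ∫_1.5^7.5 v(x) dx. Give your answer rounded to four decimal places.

0.1494

Δx = (7.5 − 1.5)/8 = 0.75.
Right endpoints: 2.25, 3, 3.75, 4.5, 5.25, 6, 6.75, 7.5.
v(2.25) ≈ 0.1054, v(3) ≈ 0.0498, v(3.75) ≈ 0.0235, v(4.5) ≈ 0.0111, v(5.25) ≈ 0.0052, v(6) ≈ 0.0025, v(6.75) ≈ 0.0012, v(7.5) ≈ 0.0006.
Sum = Δx · [v(2.25) + v(3) + v(3.75) + ...].
Sum ≈ 0.1494.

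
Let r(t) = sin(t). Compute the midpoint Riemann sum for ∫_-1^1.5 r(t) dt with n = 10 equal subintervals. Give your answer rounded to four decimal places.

Δt = (1.5 − (-1))/10 = 0.25.
Midpoints: -0.875, -0.625, -0.375, -0.125, 0.125, 0.375, 0.625, 0.875, 1.125, 1.375.
r(-0.875) ≈ -0.7675, r(-0.625) ≈ -0.5851, r(-0.375) ≈ -0.3663, r(-0.125) ≈ -0.1247, r(0.125) ≈ 0.1247, r(0.375) ≈ 0.3663, r(0.625) ≈ 0.5851, r(0.875) ≈ 0.7675, r(1.125) ≈ 0.9023, r(1.375) ≈ 0.9809.
Sum = Δt · [r(-0.875) + r(-0.625) + r(-0.375) + ...].
Sum ≈ 0.4708.

0.4708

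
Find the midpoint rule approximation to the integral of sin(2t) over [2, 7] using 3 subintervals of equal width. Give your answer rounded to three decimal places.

-0.662

Δt = (7 − 2)/3 = 5/3.
Midpoints: 17/6, 4.5, 37/6.
f(17/6) ≈ -0.578, f(4.5) ≈ 0.412, f(37/6) ≈ -0.231.
Sum = Δt · [f(17/6) + f(4.5) + f(37/6)].
Sum ≈ -0.662.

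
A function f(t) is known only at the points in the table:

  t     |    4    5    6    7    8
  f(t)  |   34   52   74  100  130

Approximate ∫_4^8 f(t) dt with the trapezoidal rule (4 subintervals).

Δt = 1.
T_4 = (1/2)·[34 + 2·52 + 2·74 + 2·100 + 130] = 308.

308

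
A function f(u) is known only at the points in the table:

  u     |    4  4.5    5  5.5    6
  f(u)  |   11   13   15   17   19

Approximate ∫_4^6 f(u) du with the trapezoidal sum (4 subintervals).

Δu = 0.5.
T_4 = (0.5/2)·[11 + 2·13 + 2·15 + 2·17 + 19] = 30.

30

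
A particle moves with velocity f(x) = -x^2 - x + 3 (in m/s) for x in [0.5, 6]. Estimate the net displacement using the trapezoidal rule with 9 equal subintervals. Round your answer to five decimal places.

-73.67567

Δx = (6 − 0.5)/9 = 11/18.
f(0.5) = 2.25, f(10/9) = 53/81, f(31/18) = -547/324, f(7/3) = -43/9, f(53/18) = -2791/324, f(32/9) = -1069/81, f(25/6) = -667/36, f(43/9) = -1993/81, f(97/18) = -10183/324, f(6) = -39.
T_9 = (Δx/2)·[f(x_0) + 2f(x_1) + ... + 2f(x_{8}) + f(x_9)].
Sum ≈ -73.67567.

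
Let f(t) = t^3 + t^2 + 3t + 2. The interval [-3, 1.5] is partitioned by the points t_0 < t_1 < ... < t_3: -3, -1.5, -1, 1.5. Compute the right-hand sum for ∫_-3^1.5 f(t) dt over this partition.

24.375

Subinterval widths: 1.5, 0.5, 2.5.
Right endpoints: -1.5, -1, 1.5.
f(-1.5) = -3.625, f(-1) = -1, f(1.5) = 12.125.
Sum = Σ Δt_i · f(t_i).
Sum = 24.375.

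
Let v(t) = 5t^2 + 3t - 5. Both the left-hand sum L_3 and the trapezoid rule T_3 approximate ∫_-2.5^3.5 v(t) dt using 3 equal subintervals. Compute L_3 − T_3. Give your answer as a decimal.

-48

L_3 = 48.5.
T_3 = 96.5.
L_3 − T_3 = -48.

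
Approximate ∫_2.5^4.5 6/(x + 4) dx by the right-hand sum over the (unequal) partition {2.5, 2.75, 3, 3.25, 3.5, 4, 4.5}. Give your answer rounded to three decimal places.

Subinterval widths: 0.25, 0.25, 0.25, 0.25, 0.5, 0.5.
Right endpoints: 2.75, 3, 3.25, 3.5, 4, 4.5.
f(2.75) = 8/9, f(3) = 6/7, f(3.25) = 24/29, f(3.5) = 0.8, f(4) = 0.75, f(4.5) = 12/17.
Sum = Σ Δx_i · f(x_i).
Sum ≈ 1.571.

1.571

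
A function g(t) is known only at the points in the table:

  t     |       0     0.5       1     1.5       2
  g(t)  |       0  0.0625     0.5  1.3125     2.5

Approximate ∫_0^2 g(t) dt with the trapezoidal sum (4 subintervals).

1.5625

Δt = 0.5.
T_4 = (0.5/2)·[0 + 2·0.0625 + 2·0.5 + 2·1.3125 + 2.5] = 1.5625.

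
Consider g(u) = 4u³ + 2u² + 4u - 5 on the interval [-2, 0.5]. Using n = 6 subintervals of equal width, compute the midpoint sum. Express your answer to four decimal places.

-30.2677

Δu = (0.5 − (-2))/6 = 5/12.
Midpoints: -43/24, -1.375, -23/24, -13/24, -0.125, 7/24.
g(-43/24) = -99367/3456, g(-1.375) = -17.1171875, g(-23/24) = -36347/3456, g(-13/24) = -24937/3456, g(-0.125) = -5.4765625, g(7/24) = -12317/3456.
Sum = Δu · [g(-43/24) + g(-1.375) + g(-23/24) + ...].
Sum ≈ -30.2677.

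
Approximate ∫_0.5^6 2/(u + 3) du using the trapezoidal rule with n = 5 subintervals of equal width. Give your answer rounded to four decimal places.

Δu = (6 − 0.5)/5 = 1.1.
f(0.5) = 4/7, f(1.6) = 10/23, f(2.7) = 20/57, f(3.8) = 5/17, f(4.9) = 20/79, f(6) = 2/9.
T_5 = (Δu/2)·[f(u_0) + 2f(u_1) + ... + 2f(u_{4}) + f(u_5)].
Sum ≈ 1.9027.

1.9027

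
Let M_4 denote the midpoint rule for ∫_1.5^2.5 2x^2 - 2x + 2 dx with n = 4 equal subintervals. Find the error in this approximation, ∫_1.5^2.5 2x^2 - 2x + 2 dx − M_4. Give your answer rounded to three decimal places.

0.010

Exact integral: ∫_1.5^2.5 f(x) dx ≈ 6.16667.
M_4 = 6.15625.
Error ≈ 6.16667 − 6.15625 ≈ 0.010.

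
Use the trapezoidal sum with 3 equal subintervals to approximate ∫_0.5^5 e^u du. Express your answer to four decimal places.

173.3032

Δu = (5 − 0.5)/3 = 1.5.
f(0.5) ≈ 1.6487, f(2) ≈ 7.3891, f(3.5) ≈ 33.1155, f(5) ≈ 148.4132.
T_3 = (Δu/2)·[f(u_0) + 2f(u_1) + 2f(u_2) + f(u_3)].
Sum ≈ 173.3032.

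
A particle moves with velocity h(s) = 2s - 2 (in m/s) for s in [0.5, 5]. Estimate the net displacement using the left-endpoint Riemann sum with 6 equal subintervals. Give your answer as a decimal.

12.375

Δs = (5 − 0.5)/6 = 0.75.
Left endpoints: 0.5, 1.25, 2, 2.75, 3.5, 4.25.
h(0.5) = -1, h(1.25) = 0.5, h(2) = 2, h(2.75) = 3.5, h(3.5) = 5, h(4.25) = 6.5.
Sum = Δs · [h(0.5) + h(1.25) + h(2) + ...].
Sum = 12.375.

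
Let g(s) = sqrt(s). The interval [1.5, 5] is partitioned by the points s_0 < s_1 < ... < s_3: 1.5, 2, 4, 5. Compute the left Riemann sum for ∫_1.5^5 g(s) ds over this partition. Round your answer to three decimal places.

Subinterval widths: 0.5, 2, 1.
Left endpoints: 1.5, 2, 4.
g(1.5) ≈ 1.225, g(2) ≈ 1.414, g(4) ≈ 2.000.
Sum = Σ Δs_i · g(s_i).
Sum ≈ 5.441.

5.441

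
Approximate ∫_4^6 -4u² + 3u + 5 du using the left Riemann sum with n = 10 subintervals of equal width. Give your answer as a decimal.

Δu = (6 − 4)/10 = 0.2.
Left endpoints: 4, 4.2, 4.4, 4.6, 4.8, 5, 5.2, 5.4, 5.6, 5.8.
f(4) = -47, f(4.2) = -52.96, f(4.4) = -59.24, f(4.6) = -65.84, f(4.8) = -72.76, f(5) = -80, f(5.2) = -87.56, f(5.4) = -95.44, f(5.6) = -103.64, f(5.8) = -112.16.
Sum = Δu · [f(4) + f(4.2) + f(4.4) + ...].
Sum = -155.32.

-155.32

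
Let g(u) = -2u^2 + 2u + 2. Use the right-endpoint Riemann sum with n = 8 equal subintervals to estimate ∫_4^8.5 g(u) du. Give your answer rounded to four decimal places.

-331.0840

Δu = (8.5 − 4)/8 = 0.5625.
Right endpoints: 4.5625, 5.125, 5.6875, 6.25, 6.8125, 7.375, 7.9375, 8.5.
g(4.5625) = -30.5078125, g(5.125) = -40.28125, g(5.6875) = -51.3203125, g(6.25) = -63.625, g(6.8125) = -77.1953125, g(7.375) = -92.03125, g(7.9375) = -108.1328125, g(8.5) = -125.5.
Sum = Δu · [g(4.5625) + g(5.125) + g(5.6875) + ...].
Sum ≈ -331.0840.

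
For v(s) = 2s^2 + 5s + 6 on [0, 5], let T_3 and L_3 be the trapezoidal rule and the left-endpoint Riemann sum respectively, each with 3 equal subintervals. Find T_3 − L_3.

62.5

T_3 ≈ 180.462963.
L_3 ≈ 117.962963.
T_3 − L_3 = 62.5.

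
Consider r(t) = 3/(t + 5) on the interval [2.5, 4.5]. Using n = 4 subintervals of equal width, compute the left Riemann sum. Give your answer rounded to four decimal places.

Δt = (4.5 − 2.5)/4 = 0.5.
Left endpoints: 2.5, 3, 3.5, 4.
r(2.5) = 0.4, r(3) = 0.375, r(3.5) = 6/17, r(4) = 1/3.
Sum = Δt · [r(2.5) + r(3) + r(3.5) + r(4)].
Sum ≈ 0.7306.

0.7306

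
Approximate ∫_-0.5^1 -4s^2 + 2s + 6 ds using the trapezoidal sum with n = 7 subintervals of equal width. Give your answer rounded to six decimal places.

8.204082

Δs = (1 − (-0.5))/7 = 3/14.
f(-0.5) = 4, f(-2/7) = 250/49, f(-1/14) = 286/49, f(1/7) = 304/49, f(5/14) = 304/49, f(4/7) = 286/49, f(11/14) = 250/49, f(1) = 4.
T_7 = (Δs/2)·[f(s_0) + 2f(s_1) + ... + 2f(s_{6}) + f(s_7)].
Sum ≈ 8.204082.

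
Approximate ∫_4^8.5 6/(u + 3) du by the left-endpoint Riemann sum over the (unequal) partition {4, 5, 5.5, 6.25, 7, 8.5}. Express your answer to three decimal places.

3.148

Subinterval widths: 1, 0.5, 0.75, 0.75, 1.5.
Left endpoints: 4, 5, 5.5, 6.25, 7.
f(4) = 6/7, f(5) = 0.75, f(5.5) = 12/17, f(6.25) = 24/37, f(7) = 0.6.
Sum = Σ Δu_i · f(u_i).
Sum ≈ 3.148.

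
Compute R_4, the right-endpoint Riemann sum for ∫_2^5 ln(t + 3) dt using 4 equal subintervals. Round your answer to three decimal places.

Δt = (5 − 2)/4 = 0.75.
Right endpoints: 2.75, 3.5, 4.25, 5.
f(2.75) ≈ 1.749, f(3.5) ≈ 1.872, f(4.25) ≈ 1.981, f(5) ≈ 2.079.
Sum = Δt · [f(2.75) + f(3.5) + f(4.25) + f(5)].
Sum ≈ 5.761.

5.761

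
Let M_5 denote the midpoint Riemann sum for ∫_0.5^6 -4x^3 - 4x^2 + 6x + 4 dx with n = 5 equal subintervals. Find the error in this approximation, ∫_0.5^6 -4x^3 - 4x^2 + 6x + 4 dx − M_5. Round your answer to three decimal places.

-23.847

Exact integral: ∫_0.5^6 f(x) dx ≈ -1454.52083.
M_5 = -1430.67375.
Error ≈ -1454.52083 − (-1430.67375) ≈ -23.847.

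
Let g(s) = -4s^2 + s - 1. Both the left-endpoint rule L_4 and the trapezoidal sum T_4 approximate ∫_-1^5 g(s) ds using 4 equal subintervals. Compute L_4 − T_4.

L_4 = -103.5.
T_4 = -171.
L_4 − T_4 = 67.5.

67.5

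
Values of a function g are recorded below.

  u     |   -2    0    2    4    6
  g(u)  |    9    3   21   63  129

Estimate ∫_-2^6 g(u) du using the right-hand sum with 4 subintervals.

Δu = 2.
Sum = 2·[3 + 21 + 63 + 129] = 432.

432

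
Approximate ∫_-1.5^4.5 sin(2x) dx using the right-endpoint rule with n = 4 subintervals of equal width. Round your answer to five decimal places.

Δx = (4.5 − (-1.5))/4 = 1.5.
Right endpoints: 0, 1.5, 3, 4.5.
f(0) ≈ 0.00000, f(1.5) ≈ 0.14112, f(3) ≈ -0.27942, f(4.5) ≈ 0.41212.
Sum = Δx · [f(0) + f(1.5) + f(3) + f(4.5)].
Sum ≈ 0.41073.

0.41073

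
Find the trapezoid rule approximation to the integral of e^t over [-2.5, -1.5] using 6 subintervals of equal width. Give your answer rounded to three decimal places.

Δt = (-1.5 − (-2.5))/6 = 1/6.
f(-2.5) ≈ 0.082, f(-7/3) ≈ 0.097, f(-13/6) ≈ 0.115, f(-2) ≈ 0.135, f(-11/6) ≈ 0.160, f(-5/3) ≈ 0.189, f(-1.5) ≈ 0.223.
T_6 = (Δt/2)·[f(t_0) + 2f(t_1) + ... + 2f(t_{5}) + f(t_6)].
Sum ≈ 0.141.

0.141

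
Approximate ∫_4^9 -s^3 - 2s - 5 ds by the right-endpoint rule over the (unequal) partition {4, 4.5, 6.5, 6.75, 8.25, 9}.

-2157.84765625

Subinterval widths: 0.5, 2, 0.25, 1.5, 0.75.
Right endpoints: 4.5, 6.5, 6.75, 8.25, 9.
f(4.5) = -105.125, f(6.5) = -292.625, f(6.75) = -326.046875, f(8.25) = -583.015625, f(9) = -752.
Sum = Σ Δs_i · f(s_i).
Sum = -2157.84765625.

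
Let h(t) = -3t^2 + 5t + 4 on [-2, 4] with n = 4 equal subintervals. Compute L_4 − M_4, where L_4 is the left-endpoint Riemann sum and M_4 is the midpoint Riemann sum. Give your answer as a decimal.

-5.625

L_4 = -20.25.
M_4 = -14.625.
L_4 − M_4 = -5.625.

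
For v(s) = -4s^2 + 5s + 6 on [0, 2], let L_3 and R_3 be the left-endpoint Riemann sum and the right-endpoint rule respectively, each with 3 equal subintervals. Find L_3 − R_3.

4

L_3 ≈ 12.740741.
R_3 ≈ 8.740741.
L_3 − R_3 = 4.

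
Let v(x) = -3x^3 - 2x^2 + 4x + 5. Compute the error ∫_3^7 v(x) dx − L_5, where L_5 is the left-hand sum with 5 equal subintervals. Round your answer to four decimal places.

-384.7467

Exact integral: ∫_3^7 v(x) dx ≈ -1850.666667.
L_5 = -1465.92.
Error ≈ -1850.666667 − (-1465.92) ≈ -384.7467.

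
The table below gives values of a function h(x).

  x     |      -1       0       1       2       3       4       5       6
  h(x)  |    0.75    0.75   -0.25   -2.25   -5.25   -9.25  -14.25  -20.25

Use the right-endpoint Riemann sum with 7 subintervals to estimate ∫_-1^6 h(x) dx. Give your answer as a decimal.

Δx = 1.
Sum = 1·[0.75 + (-0.25) + (-2.25) + (-5.25) + (-9.25) + (-14.25) + (-20.25)] = -50.75.

-50.75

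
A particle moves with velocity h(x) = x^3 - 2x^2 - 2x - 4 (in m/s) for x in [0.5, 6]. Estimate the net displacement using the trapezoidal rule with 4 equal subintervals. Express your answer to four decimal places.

135.7490

Δx = (6 − 0.5)/4 = 1.375.
h(0.5) = -5.375, h(1.875) = -4193/512, h(3.25) = 2.703125, h(4.625) = 21965/512, h(6) = 128.
T_4 = (Δx/2)·[h(x_0) + 2h(x_1) + 2h(x_2) + 2h(x_3) + h(x_4)].
Sum ≈ 135.7490.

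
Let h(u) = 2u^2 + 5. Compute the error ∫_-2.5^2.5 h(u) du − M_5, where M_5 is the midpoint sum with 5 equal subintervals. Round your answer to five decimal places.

0.83333

Exact integral: ∫_-2.5^2.5 h(u) du ≈ 45.8333333.
M_5 = 45.
Error ≈ 45.8333333 − 45 ≈ 0.83333.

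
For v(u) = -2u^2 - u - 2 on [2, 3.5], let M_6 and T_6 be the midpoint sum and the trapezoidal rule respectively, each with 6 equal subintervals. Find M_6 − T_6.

M_6 = -30.359375.
T_6 = -30.40625.
M_6 − T_6 = 0.046875.

0.046875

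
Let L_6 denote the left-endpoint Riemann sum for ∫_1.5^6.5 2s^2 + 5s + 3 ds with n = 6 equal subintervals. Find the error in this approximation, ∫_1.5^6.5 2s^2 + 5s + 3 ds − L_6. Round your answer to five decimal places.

42.59259

Exact integral: ∫_1.5^6.5 f(s) ds ≈ 295.8333333.
L_6 ≈ 253.2407407.
Error ≈ 295.8333333 − 253.2407407 ≈ 42.59259.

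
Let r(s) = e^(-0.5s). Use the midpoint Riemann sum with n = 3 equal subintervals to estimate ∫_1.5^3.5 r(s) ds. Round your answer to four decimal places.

Δs = (3.5 − 1.5)/3 = 2/3.
Midpoints: 11/6, 2.5, 19/6.
r(11/6) ≈ 0.3998, r(2.5) ≈ 0.2865, r(19/6) ≈ 0.2053.
Sum = Δs · [r(11/6) + r(2.5) + r(19/6)].
Sum ≈ 0.5944.

0.5944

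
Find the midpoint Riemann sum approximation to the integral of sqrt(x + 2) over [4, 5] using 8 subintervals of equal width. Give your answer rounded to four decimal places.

2.5489

Δx = (5 − 4)/8 = 0.125.
Midpoints: 4.0625, 4.1875, 4.3125, 4.4375, 4.5625, 4.6875, 4.8125, 4.9375.
f(4.0625) ≈ 2.4622, f(4.1875) ≈ 2.4875, f(4.3125) ≈ 2.5125, f(4.4375) ≈ 2.5372, f(4.5625) ≈ 2.5617, f(4.6875) ≈ 2.5860, f(4.8125) ≈ 2.6101, f(4.9375) ≈ 2.6339.
Sum = Δx · [f(4.0625) + f(4.1875) + f(4.3125) + ...].
Sum ≈ 2.5489.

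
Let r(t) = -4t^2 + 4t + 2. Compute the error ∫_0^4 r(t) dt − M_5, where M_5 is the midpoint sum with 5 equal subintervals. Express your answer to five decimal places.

-0.85333

Exact integral: ∫_0^4 r(t) dt ≈ -45.3333333.
M_5 = -44.48.
Error ≈ -45.3333333 − (-44.48) ≈ -0.85333.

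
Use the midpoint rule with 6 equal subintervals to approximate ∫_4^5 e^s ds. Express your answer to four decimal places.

Δs = (5 − 4)/6 = 1/6.
Midpoints: 49/12, 4.25, 53/12, 55/12, 4.75, 59/12.
f(49/12) ≈ 59.3430, f(4.25) ≈ 70.1054, f(53/12) ≈ 82.8198, f(55/12) ≈ 97.8400, f(4.75) ≈ 115.5843, f(59/12) ≈ 136.5467.
Sum = Δs · [f(49/12) + f(4.25) + f(53/12) + ...].
Sum ≈ 93.7065.

93.7065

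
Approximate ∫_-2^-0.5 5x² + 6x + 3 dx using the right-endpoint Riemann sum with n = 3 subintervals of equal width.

4.25

Δx = (-0.5 − (-2))/3 = 0.5.
Right endpoints: -1.5, -1, -0.5.
f(-1.5) = 5.25, f(-1) = 2, f(-0.5) = 1.25.
Sum = Δx · [f(-1.5) + f(-1) + f(-0.5)].
Sum = 4.25.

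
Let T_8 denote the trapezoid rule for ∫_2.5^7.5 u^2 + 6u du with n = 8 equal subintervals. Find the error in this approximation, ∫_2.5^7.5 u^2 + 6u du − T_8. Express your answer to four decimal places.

-0.3255

Exact integral: ∫_2.5^7.5 f(u) du ≈ 285.416667.
T_8 = 285.7421875.
Error ≈ 285.416667 − 285.7421875 ≈ -0.3255.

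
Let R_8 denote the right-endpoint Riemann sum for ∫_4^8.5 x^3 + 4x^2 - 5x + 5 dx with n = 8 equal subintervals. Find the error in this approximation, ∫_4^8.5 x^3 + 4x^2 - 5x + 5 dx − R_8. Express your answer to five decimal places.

-217.07446

Exact integral: ∫_4^8.5 f(x) dx = 1856.390625.
R_8 ≈ 2073.4650879.
Error ≈ 1856.390625 − 2073.4650879 ≈ -217.07446.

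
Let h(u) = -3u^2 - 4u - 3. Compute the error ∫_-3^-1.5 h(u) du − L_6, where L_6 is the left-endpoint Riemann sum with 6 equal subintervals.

Exact integral: ∫_-3^-1.5 h(u) du = -14.625.
L_6 = -16.453125.
Error = -14.625 − (-16.453125) = 1.828125.

1.828125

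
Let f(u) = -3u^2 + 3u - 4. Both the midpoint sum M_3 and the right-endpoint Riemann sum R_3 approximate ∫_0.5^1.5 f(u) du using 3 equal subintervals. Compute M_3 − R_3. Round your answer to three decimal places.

M_3 ≈ -4.22222.
R_3 ≈ -4.80556.
M_3 − R_3 ≈ 0.583.

0.583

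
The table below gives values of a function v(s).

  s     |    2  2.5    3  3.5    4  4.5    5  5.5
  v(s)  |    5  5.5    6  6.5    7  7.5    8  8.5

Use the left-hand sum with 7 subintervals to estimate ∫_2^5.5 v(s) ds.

Δs = 0.5.
Sum = 0.5·[5 + 5.5 + 6 + 6.5 + 7 + 7.5 + 8] = 22.75.

22.75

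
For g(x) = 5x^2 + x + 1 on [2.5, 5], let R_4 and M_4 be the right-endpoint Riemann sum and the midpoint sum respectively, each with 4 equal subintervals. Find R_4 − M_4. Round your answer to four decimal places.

31.2988

R_4 = 225.05859375.
M_4 ≈ 193.759766.
R_4 − M_4 ≈ 31.2988.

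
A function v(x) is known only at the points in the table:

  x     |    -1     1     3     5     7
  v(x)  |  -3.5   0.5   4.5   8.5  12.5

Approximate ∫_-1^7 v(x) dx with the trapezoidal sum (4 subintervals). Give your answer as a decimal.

36

Δx = 2.
T_4 = (2/2)·[(-3.5) + 2·0.5 + 2·4.5 + 2·8.5 + 12.5] = 36.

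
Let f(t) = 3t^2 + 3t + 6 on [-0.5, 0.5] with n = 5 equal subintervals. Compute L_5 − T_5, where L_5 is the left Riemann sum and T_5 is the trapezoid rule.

-0.3

L_5 = 5.97.
T_5 = 6.27.
L_5 − T_5 = -0.3.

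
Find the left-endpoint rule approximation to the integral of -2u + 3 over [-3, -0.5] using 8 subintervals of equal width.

Δu = (-0.5 − (-3))/8 = 0.3125.
Left endpoints: -3, -2.6875, -2.375, -2.0625, -1.75, -1.4375, -1.125, -0.8125.
f(-3) = 9, f(-2.6875) = 8.375, f(-2.375) = 7.75, f(-2.0625) = 7.125, f(-1.75) = 6.5, f(-1.4375) = 5.875, f(-1.125) = 5.25, f(-0.8125) = 4.625.
Sum = Δu · [f(-3) + f(-2.6875) + f(-2.375) + ...].
Sum = 17.03125.

17.03125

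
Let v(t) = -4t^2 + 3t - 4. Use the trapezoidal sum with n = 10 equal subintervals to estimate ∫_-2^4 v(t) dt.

Δt = (4 − (-2))/10 = 0.6.
v(-2) = -26, v(-1.4) = -16.04, v(-0.8) = -8.96, v(-0.2) = -4.76, v(0.4) = -3.44, v(1) = -5, v(1.6) = -9.44, v(2.2) = -16.76, v(2.8) = -26.96, v(3.4) = -40.04, v(4) = -56.
T_10 = (Δt/2)·[v(t_0) + 2v(t_1) + ... + 2v(t_{9}) + v(t_10)].
Sum = -103.44.

-103.44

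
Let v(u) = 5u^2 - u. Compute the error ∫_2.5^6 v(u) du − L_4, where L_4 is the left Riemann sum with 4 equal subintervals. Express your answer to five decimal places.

Exact integral: ∫_2.5^6 v(u) du ≈ 319.0833333.
L_4 = 257.76953125.
Error ≈ 319.0833333 − 257.76953125 ≈ 61.31380.

61.31380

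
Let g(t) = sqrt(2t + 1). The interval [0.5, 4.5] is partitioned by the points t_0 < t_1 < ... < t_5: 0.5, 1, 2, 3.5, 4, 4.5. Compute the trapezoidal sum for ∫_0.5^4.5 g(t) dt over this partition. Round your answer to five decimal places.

Subinterval widths: 0.5, 1, 1.5, 0.5, 0.5.
g(0.5) ≈ 1.41421, g(1) ≈ 1.73205, g(2) ≈ 2.23607, g(3.5) ≈ 2.82843, g(4) ≈ 3.00000, g(4.5) ≈ 3.16228.
On each subinterval the trapezoid contributes (Δt_i/2)·[g(t_{i-1}) + g(t_i)].
Sum ≈ 9.56667.

9.56667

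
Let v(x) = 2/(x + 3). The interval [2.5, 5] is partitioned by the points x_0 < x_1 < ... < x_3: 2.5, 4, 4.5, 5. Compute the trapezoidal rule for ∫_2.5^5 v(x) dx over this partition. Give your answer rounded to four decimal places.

0.7543

Subinterval widths: 1.5, 0.5, 0.5.
v(2.5) = 4/11, v(4) = 2/7, v(4.5) = 4/15, v(5) = 0.25.
On each subinterval the trapezoid contributes (Δx_i/2)·[v(x_{i-1}) + v(x_i)].
Sum ≈ 0.7543.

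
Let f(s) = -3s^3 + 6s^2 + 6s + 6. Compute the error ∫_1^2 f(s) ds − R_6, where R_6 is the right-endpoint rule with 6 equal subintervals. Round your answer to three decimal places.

Exact integral: ∫_1^2 f(s) ds = 17.75.
R_6 ≈ 17.96528.
Error ≈ 17.75 − 17.96528 ≈ -0.215.

-0.215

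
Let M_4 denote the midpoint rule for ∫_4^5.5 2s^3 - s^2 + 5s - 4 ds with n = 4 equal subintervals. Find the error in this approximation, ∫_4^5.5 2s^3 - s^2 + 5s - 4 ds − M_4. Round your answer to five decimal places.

Exact integral: ∫_4^5.5 f(s) ds = 325.03125.
M_4 ≈ 324.5478516.
Error ≈ 325.03125 − 324.5478516 ≈ 0.48340.

0.48340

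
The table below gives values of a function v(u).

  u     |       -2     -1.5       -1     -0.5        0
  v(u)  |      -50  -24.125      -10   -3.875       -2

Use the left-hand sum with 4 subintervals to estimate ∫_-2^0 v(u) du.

-44

Δu = 0.5.
Sum = 0.5·[(-50) + (-24.125) + (-10) + (-3.875)] = -44.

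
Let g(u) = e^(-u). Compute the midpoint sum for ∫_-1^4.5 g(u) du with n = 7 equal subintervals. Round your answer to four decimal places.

2.6388

Δu = (4.5 − (-1))/7 = 11/14.
Midpoints: -17/28, 5/28, 27/28, 1.75, 71/28, 93/28, 115/28.
g(-17/28) ≈ 1.8352, g(5/28) ≈ 0.8365, g(27/28) ≈ 0.3813, g(1.75) ≈ 0.1738, g(71/28) ≈ 0.0792, g(93/28) ≈ 0.0361, g(115/28) ≈ 0.0165.
Sum = Δu · [g(-17/28) + g(5/28) + g(27/28) + ...].
Sum ≈ 2.6388.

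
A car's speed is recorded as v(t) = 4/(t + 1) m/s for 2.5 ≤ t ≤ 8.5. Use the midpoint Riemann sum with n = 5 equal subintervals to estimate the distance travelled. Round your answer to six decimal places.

3.977556

Δt = (8.5 − 2.5)/5 = 1.2.
Midpoints: 3.1, 4.3, 5.5, 6.7, 7.9.
v(3.1) = 40/41, v(4.3) = 40/53, v(5.5) = 8/13, v(6.7) = 40/77, v(7.9) = 40/89.
Sum = Δt · [v(3.1) + v(4.3) + v(5.5) + v(6.7) + v(7.9)].
Sum ≈ 3.977556.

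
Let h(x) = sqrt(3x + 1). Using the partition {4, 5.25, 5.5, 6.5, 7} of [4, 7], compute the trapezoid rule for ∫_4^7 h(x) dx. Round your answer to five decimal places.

Subinterval widths: 1.25, 0.25, 1, 0.5.
h(4) ≈ 3.60555, h(5.25) ≈ 4.09268, h(5.5) ≈ 4.18330, h(6.5) ≈ 4.52769, h(7) ≈ 4.69042.
On each subinterval the trapezoid contributes (Δx_i/2)·[h(x_{i-1}) + h(x_i)].
Sum ≈ 12.50591.

12.50591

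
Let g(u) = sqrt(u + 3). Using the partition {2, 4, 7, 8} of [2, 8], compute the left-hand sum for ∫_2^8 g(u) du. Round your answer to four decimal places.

15.5717

Subinterval widths: 2, 3, 1.
Left endpoints: 2, 4, 7.
g(2) ≈ 2.2361, g(4) ≈ 2.6458, g(7) ≈ 3.1623.
Sum = Σ Δu_i · g(u_i).
Sum ≈ 15.5717.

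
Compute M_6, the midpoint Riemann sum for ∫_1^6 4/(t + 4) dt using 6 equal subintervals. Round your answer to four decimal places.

2.7691

Δt = (6 − 1)/6 = 5/6.
Midpoints: 17/12, 2.25, 37/12, 47/12, 4.75, 67/12.
f(17/12) = 48/65, f(2.25) = 0.64, f(37/12) = 48/85, f(47/12) = 48/95, f(4.75) = 16/35, f(67/12) = 48/115.
Sum = Δt · [f(17/12) + f(2.25) + f(37/12) + ...].
Sum ≈ 2.7691.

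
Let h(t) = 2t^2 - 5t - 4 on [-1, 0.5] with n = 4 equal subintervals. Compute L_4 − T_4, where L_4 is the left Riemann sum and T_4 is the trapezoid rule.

L_4 = -1.6171875.
T_4 = -3.3046875.
L_4 − T_4 = 1.6875.

1.6875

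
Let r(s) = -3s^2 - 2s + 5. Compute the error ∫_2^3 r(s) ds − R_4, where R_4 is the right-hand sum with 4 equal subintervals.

2.15625

Exact integral: ∫_2^3 r(s) ds = -19.
R_4 = -21.15625.
Error = -19 − (-21.15625) = 2.15625.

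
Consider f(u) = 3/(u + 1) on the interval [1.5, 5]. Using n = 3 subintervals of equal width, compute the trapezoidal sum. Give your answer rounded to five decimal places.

2.67035

Δu = (5 − 1.5)/3 = 7/6.
f(1.5) = 1.2, f(8/3) = 9/11, f(23/6) = 18/29, f(5) = 0.5.
T_3 = (Δu/2)·[f(u_0) + 2f(u_1) + 2f(u_2) + f(u_3)].
Sum ≈ 2.67035.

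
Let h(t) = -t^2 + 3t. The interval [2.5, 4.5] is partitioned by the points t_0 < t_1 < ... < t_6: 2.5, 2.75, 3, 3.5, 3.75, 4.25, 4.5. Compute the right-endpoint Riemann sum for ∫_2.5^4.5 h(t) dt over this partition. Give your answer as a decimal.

Subinterval widths: 0.25, 0.25, 0.5, 0.25, 0.5, 0.25.
Right endpoints: 2.75, 3, 3.5, 3.75, 4.25, 4.5.
h(2.75) = 0.6875, h(3) = 0, h(3.5) = -1.75, h(3.75) = -2.8125, h(4.25) = -5.3125, h(4.5) = -6.75.
Sum = Σ Δt_i · h(t_i).
Sum = -5.75.

-5.75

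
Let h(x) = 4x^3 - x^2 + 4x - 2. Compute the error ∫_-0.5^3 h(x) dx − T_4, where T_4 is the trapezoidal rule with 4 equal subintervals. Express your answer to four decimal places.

-6.2526

Exact integral: ∫_-0.5^3 h(x) dx ≈ 82.395833.
T_4 = 88.6484375.
Error ≈ 82.395833 − 88.6484375 ≈ -6.2526.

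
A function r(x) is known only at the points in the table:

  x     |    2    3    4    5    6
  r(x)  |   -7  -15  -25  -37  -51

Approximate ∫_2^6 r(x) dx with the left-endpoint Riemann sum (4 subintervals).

Δx = 1.
Sum = 1·[(-7) + (-15) + (-25) + (-37)] = -84.

-84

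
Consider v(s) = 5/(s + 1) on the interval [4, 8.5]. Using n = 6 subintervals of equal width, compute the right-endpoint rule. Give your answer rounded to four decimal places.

3.0384

Δs = (8.5 − 4)/6 = 0.75.
Right endpoints: 4.75, 5.5, 6.25, 7, 7.75, 8.5.
v(4.75) = 20/23, v(5.5) = 10/13, v(6.25) = 20/29, v(7) = 0.625, v(7.75) = 4/7, v(8.5) = 10/19.
Sum = Δs · [v(4.75) + v(5.5) + v(6.25) + ...].
Sum ≈ 3.0384.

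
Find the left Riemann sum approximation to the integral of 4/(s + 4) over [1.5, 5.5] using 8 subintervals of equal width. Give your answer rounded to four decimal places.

2.2646

Δs = (5.5 − 1.5)/8 = 0.5.
Left endpoints: 1.5, 2, 2.5, 3, 3.5, 4, 4.5, 5.
f(1.5) = 8/11, f(2) = 2/3, f(2.5) = 8/13, f(3) = 4/7, f(3.5) = 8/15, f(4) = 0.5, f(4.5) = 8/17, f(5) = 4/9.
Sum = Δs · [f(1.5) + f(2) + f(2.5) + ...].
Sum ≈ 2.2646.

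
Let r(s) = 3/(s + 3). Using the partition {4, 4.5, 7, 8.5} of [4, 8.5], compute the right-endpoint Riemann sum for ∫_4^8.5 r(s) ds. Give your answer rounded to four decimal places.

Subinterval widths: 0.5, 2.5, 1.5.
Right endpoints: 4.5, 7, 8.5.
r(4.5) = 0.4, r(7) = 0.3, r(8.5) = 6/23.
Sum = Σ Δs_i · r(s_i).
Sum ≈ 1.3413.

1.3413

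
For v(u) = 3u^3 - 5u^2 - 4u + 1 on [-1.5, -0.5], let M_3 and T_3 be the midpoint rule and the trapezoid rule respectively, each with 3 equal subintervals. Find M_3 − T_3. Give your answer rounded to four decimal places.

0.3889

M_3 ≈ -4.037037.
T_3 ≈ -4.425926.
M_3 − T_3 ≈ 0.3889.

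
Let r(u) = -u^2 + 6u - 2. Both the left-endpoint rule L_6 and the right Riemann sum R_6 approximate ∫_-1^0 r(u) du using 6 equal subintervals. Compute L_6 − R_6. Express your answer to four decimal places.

-1.1667

L_6 ≈ -5.921296.
R_6 ≈ -4.754630.
L_6 − R_6 ≈ -1.1667.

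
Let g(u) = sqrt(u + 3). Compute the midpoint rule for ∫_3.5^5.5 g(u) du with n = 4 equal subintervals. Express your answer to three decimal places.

5.473

Δu = (5.5 − 3.5)/4 = 0.5.
Midpoints: 3.75, 4.25, 4.75, 5.25.
g(3.75) ≈ 2.598, g(4.25) ≈ 2.693, g(4.75) ≈ 2.784, g(5.25) ≈ 2.872.
Sum = Δu · [g(3.75) + g(4.25) + g(4.75) + g(5.25)].
Sum ≈ 5.473.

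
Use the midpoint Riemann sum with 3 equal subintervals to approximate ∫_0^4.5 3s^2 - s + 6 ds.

Δs = (4.5 − 0)/3 = 1.5.
Midpoints: 0.75, 2.25, 3.75.
f(0.75) = 6.9375, f(2.25) = 18.9375, f(3.75) = 44.4375.
Sum = Δs · [f(0.75) + f(2.25) + f(3.75)].
Sum = 105.46875.

105.46875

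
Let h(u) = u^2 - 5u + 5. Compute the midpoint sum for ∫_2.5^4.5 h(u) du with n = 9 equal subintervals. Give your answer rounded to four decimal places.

0.1584

Δu = (4.5 − 2.5)/9 = 2/9.
Midpoints: 47/18, 17/6, 55/18, 59/18, 3.5, 67/18, 71/18, 25/6, 79/18.
h(47/18) = -401/324, h(17/6) = -41/36, h(55/18) = -305/324, h(59/18) = -209/324, h(3.5) = -0.25, h(67/18) = 79/324, h(71/18) = 271/324, h(25/6) = 55/36, h(79/18) = 751/324.
Sum = Δu · [h(47/18) + h(17/6) + h(55/18) + ...].
Sum ≈ 0.1584.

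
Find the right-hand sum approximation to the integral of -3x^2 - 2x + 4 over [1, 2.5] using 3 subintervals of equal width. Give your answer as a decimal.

Δx = (2.5 − 1)/3 = 0.5.
Right endpoints: 1.5, 2, 2.5.
f(1.5) = -5.75, f(2) = -12, f(2.5) = -19.75.
Sum = Δx · [f(1.5) + f(2) + f(2.5)].
Sum = -18.75.

-18.75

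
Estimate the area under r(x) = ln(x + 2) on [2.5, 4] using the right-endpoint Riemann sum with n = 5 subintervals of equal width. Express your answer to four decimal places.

Δx = (4 − 2.5)/5 = 0.3.
Right endpoints: 2.8, 3.1, 3.4, 3.7, 4.
r(2.8) ≈ 1.5686, r(3.1) ≈ 1.6292, r(3.4) ≈ 1.6864, r(3.7) ≈ 1.7405, r(4) ≈ 1.7918.
Sum = Δx · [r(2.8) + r(3.1) + r(3.4) + r(3.7) + r(4)].
Sum ≈ 2.5249.

2.5249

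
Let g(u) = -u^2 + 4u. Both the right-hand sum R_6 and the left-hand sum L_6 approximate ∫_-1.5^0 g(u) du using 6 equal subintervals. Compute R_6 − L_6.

2.0625

R_6 = -4.609375.
L_6 = -6.671875.
R_6 − L_6 = 2.0625.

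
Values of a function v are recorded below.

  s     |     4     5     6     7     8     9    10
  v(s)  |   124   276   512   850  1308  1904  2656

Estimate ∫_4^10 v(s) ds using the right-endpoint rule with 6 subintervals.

7506

Δs = 1.
Sum = 1·[276 + 512 + 850 + 1308 + 1904 + 2656] = 7506.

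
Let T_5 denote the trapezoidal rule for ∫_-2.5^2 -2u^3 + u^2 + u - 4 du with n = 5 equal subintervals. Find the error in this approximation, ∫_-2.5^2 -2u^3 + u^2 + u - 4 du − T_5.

-1.51875

Exact integral: ∫_-2.5^2 f(u) du = 0.28125.
T_5 = 1.8.
Error = 0.28125 − 1.8 = -1.51875.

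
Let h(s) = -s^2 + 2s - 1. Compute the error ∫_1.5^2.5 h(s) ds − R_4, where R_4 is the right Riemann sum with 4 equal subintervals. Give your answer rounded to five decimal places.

0.26042

Exact integral: ∫_1.5^2.5 h(s) ds ≈ -1.0833333.
R_4 = -1.34375.
Error ≈ -1.0833333 − (-1.34375) ≈ 0.26042.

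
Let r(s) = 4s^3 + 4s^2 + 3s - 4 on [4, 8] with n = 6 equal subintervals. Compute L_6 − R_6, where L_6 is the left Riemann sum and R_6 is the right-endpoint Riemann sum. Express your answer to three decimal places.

-1330.667

L_6 ≈ 3850.51852.
R_6 ≈ 5181.18519.
L_6 − R_6 ≈ -1330.667.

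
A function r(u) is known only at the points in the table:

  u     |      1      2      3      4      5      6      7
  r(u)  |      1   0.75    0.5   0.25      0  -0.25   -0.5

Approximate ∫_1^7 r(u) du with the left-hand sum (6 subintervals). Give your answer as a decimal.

2.25

Δu = 1.
Sum = 1·[1 + 0.75 + 0.5 + 0.25 + 0 + (-0.25)] = 2.25.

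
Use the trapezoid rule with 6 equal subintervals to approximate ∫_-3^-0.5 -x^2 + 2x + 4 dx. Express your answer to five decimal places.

Δx = (-0.5 − (-3))/6 = 5/12.
f(-3) = -11, f(-31/12) = -1129/144, f(-13/6) = -181/36, f(-1.75) = -2.5625, f(-4/3) = -4/9, f(-11/12) = 191/144, f(-0.5) = 2.75.
T_6 = (Δx/2)·[f(x_0) + 2f(x_1) + ... + 2f(x_{5}) + f(x_6)].
Sum ≈ -7.78067.

-7.78067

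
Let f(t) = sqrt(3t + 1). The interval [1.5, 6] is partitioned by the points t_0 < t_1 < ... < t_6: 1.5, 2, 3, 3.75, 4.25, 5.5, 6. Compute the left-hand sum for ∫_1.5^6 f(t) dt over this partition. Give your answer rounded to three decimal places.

Subinterval widths: 0.5, 1, 0.75, 0.5, 1.25, 0.5.
Left endpoints: 1.5, 2, 3, 3.75, 4.25, 5.5.
f(1.5) ≈ 2.345, f(2) ≈ 2.646, f(3) ≈ 3.162, f(3.75) ≈ 3.500, f(4.25) ≈ 3.708, f(5.5) ≈ 4.183.
Sum = Σ Δt_i · f(t_i).
Sum ≈ 14.667.

14.667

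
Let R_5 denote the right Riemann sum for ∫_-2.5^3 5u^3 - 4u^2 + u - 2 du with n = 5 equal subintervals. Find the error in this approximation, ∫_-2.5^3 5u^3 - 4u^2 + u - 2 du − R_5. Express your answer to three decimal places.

-113.916

Exact integral: ∫_-2.5^3 f(u) du ≈ -14.03646.
R_5 = 99.88.
Error ≈ -14.03646 − 99.88 ≈ -113.916.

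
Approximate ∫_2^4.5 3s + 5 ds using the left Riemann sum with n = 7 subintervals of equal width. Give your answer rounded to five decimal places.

35.53571

Δs = (4.5 − 2)/7 = 5/14.
Left endpoints: 2, 33/14, 19/7, 43/14, 24/7, 53/14, 29/7.
f(2) = 11, f(33/14) = 169/14, f(19/7) = 92/7, f(43/14) = 199/14, f(24/7) = 107/7, f(53/14) = 229/14, f(29/7) = 122/7.
Sum = Δs · [f(2) + f(33/14) + f(19/7) + ...].
Sum ≈ 35.53571.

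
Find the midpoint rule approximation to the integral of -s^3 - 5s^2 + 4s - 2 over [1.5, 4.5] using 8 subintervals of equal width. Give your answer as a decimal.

Δs = (4.5 − 1.5)/8 = 0.375.
Midpoints: 1.6875, 2.0625, 2.4375, 2.8125, 3.1875, 3.5625, 3.9375, 4.3125.
f(1.6875) = -58547/4096, f(2.0625) = -97457/4096, f(2.4375) = -149255/4096, f(2.8125) = -215237/4096, f(3.1875) = -296699/4096, f(3.5625) = -394937/4096, f(3.9375) = -511247/4096, f(4.3125) = -646925/4096.
Sum = Δs · [f(1.6875) + f(2.0625) + f(2.4375) + ...].
Sum = -217.0078125.

-217.0078125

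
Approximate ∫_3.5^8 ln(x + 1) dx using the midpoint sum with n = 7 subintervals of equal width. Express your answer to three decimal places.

8.509

Δx = (8 − 3.5)/7 = 9/14.
Midpoints: 107/28, 125/28, 143/28, 5.75, 179/28, 197/28, 215/28.
f(107/28) ≈ 1.573, f(125/28) ≈ 1.698, f(143/28) ≈ 1.809, f(5.75) ≈ 1.910, f(179/28) ≈ 2.001, f(197/28) ≈ 2.084, f(215/28) ≈ 2.161.
Sum = Δx · [f(107/28) + f(125/28) + f(143/28) + ...].
Sum ≈ 8.509.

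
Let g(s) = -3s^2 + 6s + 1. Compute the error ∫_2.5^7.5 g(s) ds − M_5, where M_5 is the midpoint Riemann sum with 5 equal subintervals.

-1.25

Exact integral: ∫_2.5^7.5 g(s) ds = -251.25.
M_5 = -250.
Error = -251.25 − (-250) = -1.25.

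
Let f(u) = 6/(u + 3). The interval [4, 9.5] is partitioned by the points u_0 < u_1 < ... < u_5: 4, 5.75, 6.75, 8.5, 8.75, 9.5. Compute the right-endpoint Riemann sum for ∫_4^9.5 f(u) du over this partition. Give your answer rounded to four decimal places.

3.2161

Subinterval widths: 1.75, 1, 1.75, 0.25, 0.75.
Right endpoints: 5.75, 6.75, 8.5, 8.75, 9.5.
f(5.75) = 24/35, f(6.75) = 8/13, f(8.5) = 12/23, f(8.75) = 24/47, f(9.5) = 0.48.
Sum = Σ Δu_i · f(u_i).
Sum ≈ 3.2161.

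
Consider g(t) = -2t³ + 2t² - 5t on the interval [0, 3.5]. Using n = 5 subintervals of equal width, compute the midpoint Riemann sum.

-75.858125

Δt = (3.5 − 0)/5 = 0.7.
Midpoints: 0.35, 1.05, 1.75, 2.45, 3.15.
g(0.35) = -1.59075, g(1.05) = -5.36025, g(1.75) = -13.34375, g(2.45) = -29.65725, g(3.15) = -58.41675.
Sum = Δt · [g(0.35) + g(1.05) + g(1.75) + g(2.45) + g(3.15)].
Sum = -75.858125.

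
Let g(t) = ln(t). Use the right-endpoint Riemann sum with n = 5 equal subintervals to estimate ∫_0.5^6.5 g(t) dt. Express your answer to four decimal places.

Δt = (6.5 − 0.5)/5 = 1.2.
Right endpoints: 1.7, 2.9, 4.1, 5.3, 6.5.
g(1.7) ≈ 0.5306, g(2.9) ≈ 1.0647, g(4.1) ≈ 1.4110, g(5.3) ≈ 1.6677, g(6.5) ≈ 1.8718.
Sum = Δt · [g(1.7) + g(2.9) + g(4.1) + g(5.3) + g(6.5)].
Sum ≈ 7.8550.

7.8550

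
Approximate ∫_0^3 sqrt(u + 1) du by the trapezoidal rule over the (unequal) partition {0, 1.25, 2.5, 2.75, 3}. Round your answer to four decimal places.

Subinterval widths: 1.25, 1.25, 0.25, 0.25.
f(0) ≈ 1.0000, f(1.25) ≈ 1.5000, f(2.5) ≈ 1.8708, f(2.75) ≈ 1.9365, f(3) ≈ 2.0000.
On each subinterval the trapezoid contributes (Δu_i/2)·[f(u_{i-1}) + f(u_i)].
Sum ≈ 4.6372.

4.6372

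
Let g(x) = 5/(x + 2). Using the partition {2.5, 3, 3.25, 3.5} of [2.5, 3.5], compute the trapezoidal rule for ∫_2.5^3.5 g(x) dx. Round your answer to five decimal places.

1.00451

Subinterval widths: 0.5, 0.25, 0.25.
g(2.5) = 10/9, g(3) = 1, g(3.25) = 20/21, g(3.5) = 10/11.
On each subinterval the trapezoid contributes (Δx_i/2)·[g(x_{i-1}) + g(x_i)].
Sum ≈ 1.00451.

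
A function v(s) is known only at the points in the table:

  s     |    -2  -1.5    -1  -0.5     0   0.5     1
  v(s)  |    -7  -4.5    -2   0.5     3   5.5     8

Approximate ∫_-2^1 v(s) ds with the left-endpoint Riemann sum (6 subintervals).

Δs = 0.5.
Sum = 0.5·[(-7) + (-4.5) + (-2) + 0.5 + 3 + 5.5] = -2.25.

-2.25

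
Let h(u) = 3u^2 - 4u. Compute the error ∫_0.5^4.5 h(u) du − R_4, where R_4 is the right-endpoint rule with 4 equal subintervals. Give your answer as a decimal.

Exact integral: ∫_0.5^4.5 h(u) du = 51.
R_4 = 75.
Error = 51 − 75 = -24.

-24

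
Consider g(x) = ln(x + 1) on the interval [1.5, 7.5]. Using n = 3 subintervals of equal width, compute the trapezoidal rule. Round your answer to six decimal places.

Δx = (7.5 − 1.5)/3 = 2.
g(1.5) ≈ 0.916291, g(3.5) ≈ 1.504077, g(5.5) ≈ 1.871802, g(7.5) ≈ 2.140066.
T_3 = (Δx/2)·[g(x_0) + 2g(x_1) + 2g(x_2) + g(x_3)].
Sum ≈ 9.808116.

9.808116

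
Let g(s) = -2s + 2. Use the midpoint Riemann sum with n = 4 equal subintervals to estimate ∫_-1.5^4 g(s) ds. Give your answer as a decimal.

-2.75

Δs = (4 − (-1.5))/4 = 1.375.
Midpoints: -0.8125, 0.5625, 1.9375, 3.3125.
g(-0.8125) = 3.625, g(0.5625) = 0.875, g(1.9375) = -1.875, g(3.3125) = -4.625.
Sum = Δs · [g(-0.8125) + g(0.5625) + g(1.9375) + g(3.3125)].
Sum = -2.75.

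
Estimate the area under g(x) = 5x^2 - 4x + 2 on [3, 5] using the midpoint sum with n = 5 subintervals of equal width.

135.2

Δx = (5 − 3)/5 = 0.4.
Midpoints: 3.2, 3.6, 4, 4.4, 4.8.
g(3.2) = 40.4, g(3.6) = 52.4, g(4) = 66, g(4.4) = 81.2, g(4.8) = 98.
Sum = Δx · [g(3.2) + g(3.6) + g(4) + g(4.4) + g(4.8)].
Sum = 135.2.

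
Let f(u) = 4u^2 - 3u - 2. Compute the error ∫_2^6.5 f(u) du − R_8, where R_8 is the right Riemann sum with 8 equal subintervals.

-40.18359375

Exact integral: ∫_2^6.5 f(u) du = 289.125.
R_8 = 329.30859375.
Error = 289.125 − 329.30859375 = -40.18359375.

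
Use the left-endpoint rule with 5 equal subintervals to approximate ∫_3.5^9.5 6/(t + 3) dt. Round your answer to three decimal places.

4.202

Δt = (9.5 − 3.5)/5 = 1.2.
Left endpoints: 3.5, 4.7, 5.9, 7.1, 8.3.
f(3.5) = 12/13, f(4.7) = 60/77, f(5.9) = 60/89, f(7.1) = 60/101, f(8.3) = 60/113.
Sum = Δt · [f(3.5) + f(4.7) + f(5.9) + f(7.1) + f(8.3)].
Sum ≈ 4.202.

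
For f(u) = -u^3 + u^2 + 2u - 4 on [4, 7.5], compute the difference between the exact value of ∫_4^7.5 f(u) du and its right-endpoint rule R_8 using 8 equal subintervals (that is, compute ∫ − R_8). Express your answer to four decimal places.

Exact integral: ∫_4^7.5 f(u) du ≈ -581.473958.
R_8 ≈ -651.237549.
Error ≈ -581.473958 − (-651.237549) ≈ 69.7636.

69.7636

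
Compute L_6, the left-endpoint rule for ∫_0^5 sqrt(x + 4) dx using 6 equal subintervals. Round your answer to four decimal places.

12.2452

Δx = (5 − 0)/6 = 5/6.
Left endpoints: 0, 5/6, 5/3, 2.5, 10/3, 25/6.
f(0) ≈ 2.0000, f(5/6) ≈ 2.1985, f(5/3) ≈ 2.3805, f(2.5) ≈ 2.5495, f(10/3) ≈ 2.7080, f(25/6) ≈ 2.8577.
Sum = Δx · [f(0) + f(5/6) + f(5/3) + ...].
Sum ≈ 12.2452.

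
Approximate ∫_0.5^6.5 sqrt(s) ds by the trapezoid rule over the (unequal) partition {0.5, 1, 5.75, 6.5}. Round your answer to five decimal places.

Subinterval widths: 0.5, 4.75, 0.75.
f(0.5) ≈ 0.70711, f(1) ≈ 1.00000, f(5.75) ≈ 2.39792, f(6.5) ≈ 2.54951.
On each subinterval the trapezoid contributes (Δs_i/2)·[f(s_{i-1}) + f(s_i)].
Sum ≈ 10.35211.

10.35211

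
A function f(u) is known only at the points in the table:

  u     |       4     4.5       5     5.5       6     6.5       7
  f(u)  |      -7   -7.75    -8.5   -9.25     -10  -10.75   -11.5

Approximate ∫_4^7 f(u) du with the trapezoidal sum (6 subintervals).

Δu = 0.5.
T_6 = (0.5/2)·[(-7) + 2·(-7.75) + 2·(-8.5) + 2·(-9.25) + 2·(-10) + 2·(-10.75) + (-11.5)] = -27.75.

-27.75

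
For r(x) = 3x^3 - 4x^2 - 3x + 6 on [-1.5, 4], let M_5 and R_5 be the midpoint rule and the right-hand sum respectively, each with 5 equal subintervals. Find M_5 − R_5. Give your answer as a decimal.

-83.9059375

M_5 = 106.7240625.
R_5 = 190.63.
M_5 − R_5 = -83.9059375.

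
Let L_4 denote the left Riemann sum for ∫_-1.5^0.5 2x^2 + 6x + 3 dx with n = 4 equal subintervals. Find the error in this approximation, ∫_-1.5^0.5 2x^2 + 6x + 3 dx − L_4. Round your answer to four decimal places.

1.8333

Exact integral: ∫_-1.5^0.5 f(x) dx ≈ 2.333333.
L_4 = 0.5.
Error ≈ 2.333333 − 0.5 ≈ 1.8333.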